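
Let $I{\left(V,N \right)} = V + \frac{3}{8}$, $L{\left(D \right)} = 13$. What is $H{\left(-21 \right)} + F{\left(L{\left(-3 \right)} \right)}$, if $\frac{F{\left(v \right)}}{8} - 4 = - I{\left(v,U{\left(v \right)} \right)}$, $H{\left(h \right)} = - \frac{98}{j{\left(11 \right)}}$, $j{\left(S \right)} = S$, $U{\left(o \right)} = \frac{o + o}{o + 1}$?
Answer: $- \frac{923}{11} \approx -83.909$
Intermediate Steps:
$U{\left(o \right)} = \frac{2 o}{1 + o}$
$H{\left(h \right)} = - \frac{98}{11}$
$I{\left(V,N \right)} = \frac{3}{8} + V$ ($I{\left(V,N \right)} = V + 3 \cdot \frac{1}{8} = V + \frac{3}{8} = \frac{3}{8} + V$)
$F{\left(v \right)} = 29 - 8 v$ ($F{\left(v \right)} = 32 + 8 \left(- (\frac{3}{8} + v)\right) = 32 + 8 \left(- \frac{3}{8} - v\right) = 32 - \left(3 + 8 v\right) = 29 - 8 v$)
$H{\left(-21 \right)} + F{\left(L{\left(-3 \right)} \right)} = - \frac{98}{11} + \left(29 - 104\right) = - \frac{98}{11} - 75 = - \frac{923}{11}$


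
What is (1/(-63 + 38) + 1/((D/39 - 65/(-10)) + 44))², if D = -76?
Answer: 3374569/8963355625 ≈ 0.00037648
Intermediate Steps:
(1/(-63 + 38) + 1/((D/39 - 65/(-10)) + 44))² = (1/(-63 + 38) + 1/((-76/39 - 65/(-10)) + 44))² = (1/(-25) + 1/((-76*1/39 - 65*(-⅒)) + 44))² = (-1/25 + 1/((-76/39 + 13/2) + 44))² = (-1/25 + 1/(355/78 + 44))² = (-1/25 + 1/(3787/78))² = (-1/25 + 78/3787)² = (-1837/94675)² = 3374569/8963355625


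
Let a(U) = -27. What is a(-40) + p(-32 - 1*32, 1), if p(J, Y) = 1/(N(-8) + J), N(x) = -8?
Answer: -1945/72 ≈ -27.014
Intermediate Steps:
p(J, Y) = 1/(-8 + J)
a(-40) + p(-32 - 1*32, 1) = -27 + 1/(-8 + (-32 - 1*32)) = -27 + 1/(-8 + (-32 - 32)) = -27 + 1/(-8 - 64) = -27 + 1/(-72) = -27 - 1/72 = -1945/72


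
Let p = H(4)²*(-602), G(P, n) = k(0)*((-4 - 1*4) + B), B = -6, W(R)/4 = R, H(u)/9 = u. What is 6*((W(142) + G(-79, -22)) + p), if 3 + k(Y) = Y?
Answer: -4677492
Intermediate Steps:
H(u) = 9*u
W(R) = 4*R
k(Y) = -3 + Y
G(P, n) = 42 (G(P, n) = (-3 + 0)*((-4 - 1*4) - 6) = -3*((-4 - 4) - 6) = -3*(-8 - 6) = -3*(-14) = 42)
p = -780192 (p = (9*4)²*(-602) = 36²*(-602) = 1296*(-602) = -780192)
6*((W(142) + G(-79, -22)) + p) = 6*((4*142 + 42) - 780192) = 6*((568 + 42) - 780192) = 6*(610 - 780192) = 6*(-779582) = -4677492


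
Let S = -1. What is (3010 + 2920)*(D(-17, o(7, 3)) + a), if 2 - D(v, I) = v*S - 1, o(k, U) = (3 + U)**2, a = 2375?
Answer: 14000730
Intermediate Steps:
D(v, I) = 3 + v (D(v, I) = 2 - (v*(-1) - 1) = 2 - (-v - 1) = 2 - (-1 - v) = 2 + (1 + v) = 3 + v)
(3010 + 2920)*(D(-17, o(7, 3)) + a) = (3010 + 2920)*((3 - 17) + 2375) = 5930*(-14 + 2375) = 5930*2361 = 14000730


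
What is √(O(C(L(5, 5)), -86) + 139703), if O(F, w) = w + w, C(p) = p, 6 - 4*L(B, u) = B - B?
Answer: √139531 ≈ 373.54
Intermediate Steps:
L(B, u) = 3/2 (L(B, u) = 3/2 - (B - B)/4 = 3/2 - ¼*0 = 3/2 + 0 = 3/2)
O(F, w) = 2*w
√(O(C(L(5, 5)), -86) + 139703) = √(2*(-86) + 139703) = √(-172 + 139703) = √139531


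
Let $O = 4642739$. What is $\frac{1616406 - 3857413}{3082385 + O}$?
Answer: $- \frac{2241007}{7725124} \approx -0.29009$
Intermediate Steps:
$\frac{1616406 - 3857413}{3082385 + O} = \frac{1616406 - 3857413}{3082385 + 4642739} = - \frac{2241007}{7725124}$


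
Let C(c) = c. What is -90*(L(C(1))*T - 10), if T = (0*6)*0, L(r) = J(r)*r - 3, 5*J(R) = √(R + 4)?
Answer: 900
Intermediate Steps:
J(R) = √(4 + R)/5 (J(R) = √(R + 4)/5 = √(4 + R)/5)
L(r) = -3 + r*√(4 + r)/5 (L(r) = (√(4 + r)/5)*r - 3 = r*√(4 + r)/5 - 3 = -3 + r*√(4 + r)/5)
T = 0 (T = 0*0 = 0)
-90*(L(C(1))*T - 10) = -90*((-3 + (⅕)*1*√(4 + 1))*0 - 10) = -90*((-3 + (⅕)*1*√5)*0 - 10) = -90*((-3 + √5/5)*0 - 10) = -90*(0 - 10) = -90*(-10) = 900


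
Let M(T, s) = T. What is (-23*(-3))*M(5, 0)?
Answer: 345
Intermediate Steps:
(-23*(-3))*M(5, 0) = -23*(-3)*5 = 69*5 = 345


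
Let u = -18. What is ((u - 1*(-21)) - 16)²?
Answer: 169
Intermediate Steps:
((u - 1*(-21)) - 16)² = ((-18 - 1*(-21)) - 16)² = ((-18 + 21) - 16)² = (3 - 16)² = (-13)² = 169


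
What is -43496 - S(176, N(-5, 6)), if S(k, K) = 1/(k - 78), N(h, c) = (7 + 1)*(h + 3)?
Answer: -4262609/98 ≈ -43496.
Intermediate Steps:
N(h, c) = 24 + 8*h (N(h, c) = 8*(3 + h) = 24 + 8*h)
S(k, K) = 1/(-78 + k)
-43496 - S(176, N(-5, 6)) = -43496 - 1/(-78 + 176) = -43496 - 1/98 = -4262609/98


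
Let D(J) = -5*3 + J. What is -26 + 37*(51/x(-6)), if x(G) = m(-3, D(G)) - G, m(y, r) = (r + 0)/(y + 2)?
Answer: 395/9 ≈ 43.889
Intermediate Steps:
D(J) = -15 + J
m(y, r) = r/(2 + y)
x(G) = 15 - 2*G (x(G) = (-15 + G)/(2 - 3) - G = (-15 + G)/(-1) - G = (-15 + G)*(-1) - G = (15 - G) - G = 15 - 2*G)
-26 + 37*(51/x(-6)) = -26 + 37*(51/(15 - 2*(-6))) = -26 + 37*(51/(15 + 12)) = -26 + 37*(51/27) = -26 + 37*(51*(1/27)) = -26 + 37*(17/9) = -26 + 629/9 = 395/9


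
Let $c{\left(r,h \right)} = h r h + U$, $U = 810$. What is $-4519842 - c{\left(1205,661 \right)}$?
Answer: $-531010457$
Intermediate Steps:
$c{\left(r,h \right)} = 810 + r h^{2}$ ($c{\left(r,h \right)} = h r h + 810 = r h^{2} + 810 = 810 + r h^{2}$)
$-4519842 - c{\left(1205,661 \right)} = -4519842 - \left(810 + 1205 \cdot 661^{2}\right) = -4519842 - \left(810 + 1205 \cdot 436921\right) = -4519842 - \left(810 + 526489805\right) = -4519842 - 526490615 = -531010457$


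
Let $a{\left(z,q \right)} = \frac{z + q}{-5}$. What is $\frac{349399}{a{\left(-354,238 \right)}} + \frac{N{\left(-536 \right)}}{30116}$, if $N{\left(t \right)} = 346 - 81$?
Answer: $\frac{3288283260}{218341} \approx 15060.0$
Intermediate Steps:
$a{\left(z,q \right)} = - \frac{q}{5} - \frac{z}{5}$ ($a{\left(z,q \right)} = - \frac{q + z}{5} = - \frac{q}{5} - \frac{z}{5}$)
$N{\left(t \right)} = 265$ ($N{\left(t \right)} = 346 - 81 = 265$)
$\frac{349399}{a{\left(-354,238 \right)}} + \frac{N{\left(-536 \right)}}{30116} = \frac{349399}{\left(- \frac{1}{5}\right) 238 - - \frac{354}{5}} + \frac{265}{30116} = \frac{349399}{- \frac{238}{5} + \frac{354}{5}} + 265 \cdot \frac{1}{30116} = \frac{349399}{\frac{116}{5}} + \frac{265}{30116} = 349399 \cdot \frac{5}{116} + \frac{265}{30116} = \frac{1746995}{116} + \frac{265}{30116} = \frac{3288283260}{218341}$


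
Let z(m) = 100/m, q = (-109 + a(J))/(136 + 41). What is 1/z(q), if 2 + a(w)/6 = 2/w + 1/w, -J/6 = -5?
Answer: -301/44250 ≈ -0.0068023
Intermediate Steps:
J = 30 (J = -6*(-5) = 30)
a(w) = -12 + 18/w (a(w) = -12 + 6*(2/w + 1/w) = -12 + 6*(3/w) = -12 + 18/w)
q = -602/885 (q = (-109 + (-12 + 18/30))/(136 + 41) = (-109 + (-12 + 18*(1/30)))/177 = (-109 + (-12 + ⅗))*(1/177) = (-109 - 57/5)*(1/177) = -602/5*1/177 = -602/885 ≈ -0.68023)
1/z(q) = 1/(100/(-602/885)) = 1/(100*(-885/602)) = 1/(-44250/301) = -301/44250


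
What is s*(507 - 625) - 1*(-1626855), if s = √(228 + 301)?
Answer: 1624141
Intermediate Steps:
s = 23 (s = √529 = 23)
s*(507 - 625) - 1*(-1626855) = 23*(507 - 625) - 1*(-1626855) = 23*(-118) + 1626855 = -2714 + 1626855 = 1624141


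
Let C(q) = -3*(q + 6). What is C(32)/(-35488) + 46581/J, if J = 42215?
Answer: 828939519/749062960 ≈ 1.1066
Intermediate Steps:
C(q) = -18 - 3*q (C(q) = -3*(6 + q) = -18 - 3*q)
C(32)/(-35488) + 46581/J = (-18 - 3*32)/(-35488) + 46581/42215 = (-18 - 96)*(-1/35488) + 46581*(1/42215) = -114*(-1/35488) + 46581/42215 = 57/17744 + 46581/42215 = 828939519/749062960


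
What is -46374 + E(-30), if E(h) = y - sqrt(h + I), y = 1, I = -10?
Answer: -46373 - 2*I*sqrt(10) ≈ -46373.0 - 6.3246*I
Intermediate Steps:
E(h) = 1 - sqrt(-10 + h) (E(h) = 1 - sqrt(h - 10) = 1 - sqrt(-10 + h))
-46374 + E(-30) = -46374 + (1 - sqrt(-10 - 30)) = -46374 + (1 - sqrt(-40)) = -46374 + (1 - 2*I*sqrt(10)) = -46373 - 2*I*sqrt(10)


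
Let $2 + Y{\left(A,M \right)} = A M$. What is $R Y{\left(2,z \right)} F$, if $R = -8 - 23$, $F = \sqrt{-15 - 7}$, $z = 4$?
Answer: $- 186 i \sqrt{22} \approx - 872.42 i$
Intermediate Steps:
$Y{\left(A,M \right)} = -2 + A M$
$F = i \sqrt{22}$ ($F = \sqrt{-22} = i \sqrt{22} \approx 4.6904 i$)
$R = -31$ ($R = -8 - 23 = -31$)
$R Y{\left(2,z \right)} F = - 31 \left(-2 + 2 \cdot 4\right) i \sqrt{22} = - 31 \left(-2 + 8\right) i \sqrt{22} = \left(-31\right) 6 i \sqrt{22} = - 186 i \sqrt{22}$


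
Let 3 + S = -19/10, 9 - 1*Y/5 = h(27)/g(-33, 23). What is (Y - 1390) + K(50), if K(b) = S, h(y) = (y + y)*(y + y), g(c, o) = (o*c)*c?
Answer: -37583917/27830 ≈ -1350.5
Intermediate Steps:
g(c, o) = o*c**2 (g(c, o) = (c*o)*c = o*c**2)
h(y) = 4*y**2 (h(y) = (2*y)*(2*y) = 4*y**2)
Y = 123615/2783 (Y = 45 - 5*4*27**2/(23*(-33)**2) = 45 - 5*4*729/(23*1089) = 45 - 14580/25047 = 45 - 5*324/2783 = 45 - 1620/2783 = 123615/2783 ≈ 44.418)
S = -49/10 (S = -3 - 19/10 = -49/10 ≈ -4.9000)
K(b) = -49/10
(Y - 1390) + K(50) = (123615/2783 - 1390) - 49/10 = -3744755/2783 - 49/10 = -37583917/27830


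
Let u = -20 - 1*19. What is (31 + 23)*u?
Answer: -2106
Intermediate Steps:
u = -39 (u = -20 - 19 = -39)
(31 + 23)*u = (31 + 23)*(-39) = 54*(-39) = -2106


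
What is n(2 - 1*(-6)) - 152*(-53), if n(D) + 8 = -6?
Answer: 8042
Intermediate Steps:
n(D) = -14 (n(D) = -8 - 6 = -14)
n(2 - 1*(-6)) - 152*(-53) = -14 - 152*(-53) = -14 + 8056 = 8042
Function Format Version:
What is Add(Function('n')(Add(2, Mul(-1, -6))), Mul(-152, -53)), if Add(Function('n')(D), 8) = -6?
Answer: 8042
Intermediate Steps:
Function('n')(D) = -14 (Function('n')(D) = Add(-8, -6) = -14)
Add(Function('n')(Add(2, Mul(-1, -6))), Mul(-152, -53)) = Add(-14, Mul(-152, -53)) = Add(-14, 8056) = 8042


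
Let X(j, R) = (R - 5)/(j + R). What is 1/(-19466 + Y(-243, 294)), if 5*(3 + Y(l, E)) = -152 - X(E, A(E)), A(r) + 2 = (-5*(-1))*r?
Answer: -8810/171791177 ≈ -5.1283e-5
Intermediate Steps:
A(r) = -2 + 5*r (A(r) = -2 + (-5*(-1))*r = -2 + 5*r)
X(j, R) = (-5 + R)/(R + j)
Y(l, E) = -167/5 - (-7 + 5*E)/(5*(-2 + 6*E)) (Y(l, E) = -3 + (-152 - (-5 + (-2 + 5*E))/((-2 + 5*E) + E))/5 = -3 + (-152 - (-7 + 5*E)/(-2 + 6*E))/5 = -3 + (-152/5 - (-7 + 5*E)/(5*(-2 + 6*E))) = -167/5 - (-7 + 5*E)/(5*(-2 + 6*E)))
1/(-19466 + Y(-243, 294)) = 1/(-19466 + (341 - 1007*294)/(10*(-1 + 3*294))) = 1/(-19466 + (341 - 296058)/(10*(-1 + 882))) = 1/(-19466 + (⅒)*(-295717)/881) = 1/(-19466 + (⅒)*(1/881)*(-295717)) = 1/(-19466 - 295717/8810) = 1/(-171791177/8810) = -8810/171791177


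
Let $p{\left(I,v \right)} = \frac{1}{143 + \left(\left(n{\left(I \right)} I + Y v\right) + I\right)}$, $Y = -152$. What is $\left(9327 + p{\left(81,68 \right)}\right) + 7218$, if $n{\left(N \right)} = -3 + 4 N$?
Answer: $\frac{262883506}{15889} \approx 16545.0$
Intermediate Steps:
$p{\left(I,v \right)} = \frac{1}{143 + I - 152 v + I \left(-3 + 4 I\right)}$ ($p{\left(I,v \right)} = \frac{1}{143 + \left(\left(\left(-3 + 4 I\right) I - 152 v\right) + I\right)} = \frac{1}{143 + \left(\left(I \left(-3 + 4 I\right) - 152 v\right) + I\right)} = \frac{1}{143 + \left(\left(- 152 v + I \left(-3 + 4 I\right)\right) + I\right)} = \frac{1}{143 + \left(I - 152 v + I \left(-3 + 4 I\right)\right)} = \frac{1}{143 + I - 152 v + I \left(-3 + 4 I\right)}$)
$\left(9327 + p{\left(81,68 \right)}\right) + 7218 = \left(9327 + \frac{1}{143 + 81 - 10336 + 81 \left(-3 + 4 \cdot 81\right)}\right) + 7218 = \left(9327 + \frac{1}{143 + 81 - 10336 + 81 \left(-3 + 324\right)}\right) + 7218 = \left(9327 + \frac{1}{143 + 81 - 10336 + 81 \cdot 321}\right) + 7218 = \left(9327 + \frac{1}{143 + 81 - 10336 + 26001}\right) + 7218 = \left(9327 + \frac{1}{15889}\right) + 7218 = \frac{148196704}{15889} + 7218 = \frac{262883506}{15889}$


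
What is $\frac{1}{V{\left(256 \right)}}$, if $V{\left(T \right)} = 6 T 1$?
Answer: $\frac{1}{1536} \approx 0.00065104$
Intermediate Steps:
$V{\left(T \right)} = 6 T$
$\frac{1}{V{\left(256 \right)}} = \frac{1}{6 \cdot 256} = \frac{1}{1536}$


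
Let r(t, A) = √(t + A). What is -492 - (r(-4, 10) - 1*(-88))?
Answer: -580 - √6 ≈ -582.45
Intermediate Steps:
r(t, A) = √(A + t)
-492 - (r(-4, 10) - 1*(-88)) = -492 - (√(10 - 4) - 1*(-88)) = -492 - (√6 + 88) = -492 - (88 + √6) = -492 + (-88 - √6) = -580 - √6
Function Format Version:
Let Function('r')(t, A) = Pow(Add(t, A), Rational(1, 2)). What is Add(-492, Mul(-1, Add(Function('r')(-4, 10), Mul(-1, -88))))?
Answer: Add(-580, Mul(-1, Pow(6, Rational(1, 2)))) ≈ -582.45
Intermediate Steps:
Function('r')(t, A) = Pow(Add(A, t), Rational(1, 2))
Add(-492, Mul(-1, Add(Function('r')(-4, 10), Mul(-1, -88)))) = Add(-492, Mul(-1, Add(Pow(Add(10, -4), Rational(1, 2)), Mul(-1, -88)))) = Add(-492, Mul(-1, Add(Pow(6, Rational(1, 2)), 88))) = Add(-492, Mul(-1, Add(88, Pow(6, Rational(1, 2))))) = Add(-492, Add(-88, Mul(-1, Pow(6, Rational(1, 2))))) = Add(-580, Mul(-1, Pow(6, Rational(1, 2))))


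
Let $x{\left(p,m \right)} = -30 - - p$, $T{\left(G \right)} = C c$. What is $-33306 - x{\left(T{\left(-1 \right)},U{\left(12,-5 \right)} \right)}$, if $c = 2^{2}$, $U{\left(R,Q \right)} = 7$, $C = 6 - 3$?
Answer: $-33288$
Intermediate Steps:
$C = 3$ ($C = 6 - 3 = 3$)
$c = 4$
$T{\left(G \right)} = 12$ ($T{\left(G \right)} = 3 \cdot 4 = 12$)
$x{\left(p,m \right)} = -30 + p$
$-33306 - x{\left(T{\left(-1 \right)},U{\left(12,-5 \right)} \right)} = -33306 - \left(-30 + 12\right) = -33306 - -18 = -33306 + 18 = -33288$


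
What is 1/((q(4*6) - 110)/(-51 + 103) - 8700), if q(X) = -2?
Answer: -13/113128 ≈ -0.00011491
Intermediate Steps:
1/((q(4*6) - 110)/(-51 + 103) - 8700) = 1/((-2 - 110)/(-51 + 103) - 8700) = 1/(-112/52 - 8700) = 1/(-112*1/52 - 8700) = 1/(-28/13 - 8700) = 1/(-113128/13) = -13/113128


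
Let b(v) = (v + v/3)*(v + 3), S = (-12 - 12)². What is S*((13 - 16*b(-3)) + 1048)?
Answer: 611136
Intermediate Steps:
S = 576 (S = (-24)² = 576)
b(v) = 4*v*(3 + v)/3 (b(v) = (v + v*(⅓))*(3 + v) = (v + v/3)*(3 + v) = (4*v/3)*(3 + v) = 4*v*(3 + v)/3)
S*((13 - 16*b(-3)) + 1048) = 576*((13 - 64*(-3)*(3 - 3)/3) + 1048) = 576*((13 - 64*(-3)*0/3) + 1048) = 576*((13 - 16*0) + 1048) = 576*((13 + 0) + 1048) = 576*(13 + 1048) = 576*1061 = 611136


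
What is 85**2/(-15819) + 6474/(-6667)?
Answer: -150581281/105465273 ≈ -1.4278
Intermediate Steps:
85**2/(-15819) + 6474/(-6667) = 7225*(-1/15819) + 6474*(-1/6667) = -7225/15819 - 6474/6667 = -150581281/105465273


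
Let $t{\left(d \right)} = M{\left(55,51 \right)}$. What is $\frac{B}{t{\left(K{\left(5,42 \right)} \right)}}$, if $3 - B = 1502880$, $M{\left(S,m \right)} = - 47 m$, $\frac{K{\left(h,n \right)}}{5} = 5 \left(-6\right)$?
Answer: $\frac{500959}{799} \approx 626.98$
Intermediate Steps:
$K{\left(h,n \right)} = -150$ ($K{\left(h,n \right)} = 5 \cdot 5 \left(-6\right) = 5 \left(-30\right) = -150$)
$B = -1502877$ ($B = 3 - 1502880 = -1502877$)
$t{\left(d \right)} = -2397$ ($t{\left(d \right)} = \left(-47\right) 51 = -2397$)
$\frac{B}{t{\left(K{\left(5,42 \right)} \right)}} = - \frac{1502877}{-2397} = \left(-1502877\right) \left(- \frac{1}{2397}\right) = \frac{500959}{799}$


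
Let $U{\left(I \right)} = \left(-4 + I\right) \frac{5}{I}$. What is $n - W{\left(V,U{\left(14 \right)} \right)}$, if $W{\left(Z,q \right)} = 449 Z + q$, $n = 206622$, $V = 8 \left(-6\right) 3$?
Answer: $\frac{1898921}{7} \approx 2.7127 \cdot 10^{5}$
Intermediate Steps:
$V = -144$ ($V = \left(-48\right) 3 = -144$)
$U{\left(I \right)} = \frac{5 \left(-4 + I\right)}{I}$
$W{\left(Z,q \right)} = q + 449 Z$
$n - W{\left(V,U{\left(14 \right)} \right)} = 206622 - \left(\left(5 - \frac{20}{14}\right) + 449 \left(-144\right)\right) = 206622 - \left(\left(5 - \frac{10}{7}\right) - 64656\right) = 206622 - \left(\frac{25}{7} - 64656\right) = 206622 - - \frac{452567}{7} = 206622 + \frac{452567}{7} = \frac{1898921}{7}$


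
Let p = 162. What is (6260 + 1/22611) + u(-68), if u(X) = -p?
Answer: 137881879/22611 ≈ 6098.0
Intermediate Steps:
u(X) = -162 (u(X) = -1*162 = -162)
(6260 + 1/22611) + u(-68) = (6260 + 1/22611) - 162 = 141544861/22611 - 162 = 137881879/22611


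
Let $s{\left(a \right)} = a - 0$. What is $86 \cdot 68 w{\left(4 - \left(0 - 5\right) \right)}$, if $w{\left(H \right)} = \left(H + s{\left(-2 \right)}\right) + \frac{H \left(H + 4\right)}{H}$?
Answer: $116960$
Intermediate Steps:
$s{\left(a \right)} = a$ ($s{\left(a \right)} = a + 0 = a$)
$w{\left(H \right)} = 2 + 2 H$ ($w{\left(H \right)} = \left(H - 2\right) + \frac{H \left(H + 4\right)}{H} = \left(-2 + H\right) + \frac{H \left(4 + H\right)}{H} = \left(-2 + H\right) + \left(4 + H\right) = 2 + 2 H$)
$86 \cdot 68 w{\left(4 - \left(0 - 5\right) \right)} = 86 \cdot 68 \left(2 + 2 \left(4 - \left(0 - 5\right)\right)\right) = 5848 \left(2 + 2 \left(4 - -5\right)\right) = 5848 \left(2 + 2 \left(4 + 5\right)\right) = 5848 \left(2 + 2 \cdot 9\right) = 5848 \left(2 + 18\right) = 5848 \cdot 20 = 116960$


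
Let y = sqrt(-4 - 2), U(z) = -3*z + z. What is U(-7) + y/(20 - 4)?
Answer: 14 + I*sqrt(6)/16 ≈ 14.0 + 0.15309*I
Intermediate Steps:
U(z) = -2*z
y = I*sqrt(6) (y = sqrt(-6) = I*sqrt(6) ≈ 2.4495*I)
U(-7) + y/(20 - 4) = -2*(-7) + (I*sqrt(6))/(20 - 4) = 14 + (I*sqrt(6))/16 = 14 + (I*sqrt(6))*(1/16) = 14 + I*sqrt(6)/16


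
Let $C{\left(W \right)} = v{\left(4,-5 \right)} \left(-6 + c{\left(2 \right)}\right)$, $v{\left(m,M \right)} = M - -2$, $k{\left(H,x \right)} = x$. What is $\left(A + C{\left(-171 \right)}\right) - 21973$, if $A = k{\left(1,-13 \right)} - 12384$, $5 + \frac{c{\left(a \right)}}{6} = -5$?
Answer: $-34172$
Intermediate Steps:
$c{\left(a \right)} = -60$ ($c{\left(a \right)} = -30 + 6 \left(-5\right) = -30 - 30 = -60$)
$v{\left(m,M \right)} = 2 + M$ ($v{\left(m,M \right)} = M + 2 = 2 + M$)
$A = -12397$ ($A = -13 - 12384 = -12397$)
$C{\left(W \right)} = 198$ ($C{\left(W \right)} = \left(2 - 5\right) \left(-6 - 60\right) = \left(-3\right) \left(-66\right) = 198$)
$\left(A + C{\left(-171 \right)}\right) - 21973 = \left(-12397 + 198\right) - 21973 = -12199 - 21973 = -34172$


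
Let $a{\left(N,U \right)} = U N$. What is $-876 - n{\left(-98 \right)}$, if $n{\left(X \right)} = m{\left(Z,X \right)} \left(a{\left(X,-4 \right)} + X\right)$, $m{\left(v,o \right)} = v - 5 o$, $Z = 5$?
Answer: $-146406$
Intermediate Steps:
$a{\left(N,U \right)} = N U$
$n{\left(X \right)} = - 3 X \left(5 - 5 X\right)$ ($n{\left(X \right)} = \left(5 - 5 X\right) \left(X \left(-4\right) + X\right) = \left(5 - 5 X\right) \left(- 4 X + X\right) = \left(5 - 5 X\right) \left(- 3 X\right) = - 3 X \left(5 - 5 X\right)$)
$-876 - n{\left(-98 \right)} = -876 - 15 \left(-98\right) \left(-1 - 98\right) = -876 - 15 \left(-98\right) \left(-99\right) = -876 - 145530 = -146406$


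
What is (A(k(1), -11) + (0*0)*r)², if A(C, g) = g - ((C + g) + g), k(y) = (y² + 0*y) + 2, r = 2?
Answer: 64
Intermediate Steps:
k(y) = 2 + y² (k(y) = (y² + 0) + 2 = y² + 2 = 2 + y²)
A(C, g) = -C - g (A(C, g) = g - (C + 2*g) = g + (-C - 2*g) = -C - g)
(A(k(1), -11) + (0*0)*r)² = ((-(2 + 1²) - 1*(-11)) + (0*0)*2)² = ((-(2 + 1) + 11) + 0*2)² = ((-1*3 + 11) + 0)² = ((-3 + 11) + 0)² = (8 + 0)² = 8² = 64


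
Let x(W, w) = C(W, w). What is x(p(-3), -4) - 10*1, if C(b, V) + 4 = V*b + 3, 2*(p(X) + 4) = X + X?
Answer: 17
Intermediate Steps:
p(X) = -4 + X (p(X) = -4 + (X + X)/2 = -4 + (2*X)/2 = -4 + X)
C(b, V) = -1 + V*b (C(b, V) = -4 + (V*b + 3) = -4 + (3 + V*b) = -1 + V*b)
x(W, w) = -1 + W*w (x(W, w) = -1 + w*W = -1 + W*w)
x(p(-3), -4) - 10*1 = (-1 + (-4 - 3)*(-4)) - 10*1 = (-1 - 7*(-4)) - 10 = (-1 + 28) - 10 = 27 - 10 = 17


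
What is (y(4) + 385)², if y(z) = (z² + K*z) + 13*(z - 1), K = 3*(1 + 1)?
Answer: 215296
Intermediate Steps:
K = 6 (K = 3*2 = 6)
y(z) = -13 + z² + 19*z (y(z) = (z² + 6*z) + 13*(z - 1) = (z² + 6*z) + 13*(-1 + z) = (z² + 6*z) + (-13 + 13*z) = -13 + z² + 19*z)
(y(4) + 385)² = ((-13 + 4² + 19*4) + 385)² = ((-13 + 16 + 76) + 385)² = (79 + 385)² = 464² = 215296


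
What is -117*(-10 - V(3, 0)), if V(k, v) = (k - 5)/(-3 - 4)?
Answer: 8424/7 ≈ 1203.4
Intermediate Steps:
V(k, v) = 5/7 - k/7 (V(k, v) = (-5 + k)/(-7) = (-5 + k)*(-⅐) = 5/7 - k/7)
-117*(-10 - V(3, 0)) = -117*(-10 - (5/7 - ⅐*3)) = -117*(-10 - (5/7 - 3/7)) = -117*(-10 - 1*2/7) = -117*(-10 - 2/7) = -117*(-72/7) = 8424/7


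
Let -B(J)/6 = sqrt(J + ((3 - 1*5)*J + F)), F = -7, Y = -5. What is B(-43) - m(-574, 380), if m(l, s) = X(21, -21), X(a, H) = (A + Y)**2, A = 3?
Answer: -40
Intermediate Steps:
X(a, H) = 4 (X(a, H) = (3 - 5)**2 = (-2)**2 = 4)
m(l, s) = 4
B(J) = -6*sqrt(-7 - J) (B(J) = -6*sqrt(J + ((3 - 1*5)*J - 7)) = -6*sqrt(J + ((3 - 5)*J - 7)) = -6*sqrt(J + (-2*J - 7)) = -6*sqrt(J + (-7 - 2*J)) = -6*sqrt(-7 - J))
B(-43) - m(-574, 380) = -6*sqrt(-7 - 1*(-43)) - 1*4 = -6*sqrt(-7 + 43) - 4 = -6*sqrt(36) - 4 = -6*6 - 4 = -36 - 4 = -40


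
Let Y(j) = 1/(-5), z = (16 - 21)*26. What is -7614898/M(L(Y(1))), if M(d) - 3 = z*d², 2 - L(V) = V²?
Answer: 951862250/62051 ≈ 15340.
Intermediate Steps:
z = -130 (z = -5*26 = -130)
Y(j) = -⅕
L(V) = 2 - V²
M(d) = 3 - 130*d²
-7614898/M(L(Y(1))) = -7614898/(3 - 130*(2 - (-⅕)²)²) = -7614898/(3 - 130*(2 - 1*1/25)²) = -7614898/(3 - 130*(2 - 1/25)²) = -7614898/(3 - 130*(49/25)²) = -7614898/(3 - 130*2401/625) = -7614898/(3 - 62426/125) = -7614898/(-62051/125) = -7614898*(-125/62051) = 951862250/62051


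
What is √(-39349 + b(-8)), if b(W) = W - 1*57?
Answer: I*√39414 ≈ 198.53*I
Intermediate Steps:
b(W) = -57 + W (b(W) = W - 57 = -57 + W)
√(-39349 + b(-8)) = √(-39349 + (-57 - 8)) = √(-39349 - 65) = √(-39414) = I*√39414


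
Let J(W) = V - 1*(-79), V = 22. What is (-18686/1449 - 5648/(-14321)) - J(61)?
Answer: -2355282283/20751129 ≈ -113.50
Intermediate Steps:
J(W) = 101 (J(W) = 22 - 1*(-79) = 22 + 79 = 101)
(-18686/1449 - 5648/(-14321)) - J(61) = (-18686/1449 - 5648/(-14321)) - 1*101 = (-18686*1/1449 - 5648*(-1/14321)) - 101 = (-18686/1449 + 5648/14321) - 101 = -259418254/20751129 - 101 = -2355282283/20751129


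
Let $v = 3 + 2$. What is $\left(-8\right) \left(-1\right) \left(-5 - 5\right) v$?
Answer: $-400$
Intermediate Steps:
$v = 5$
$\left(-8\right) \left(-1\right) \left(-5 - 5\right) v = \left(-8\right) \left(-1\right) \left(-5 - 5\right) 5 = 8 \left(\left(-10\right) 5\right) = 8 \left(-50\right) = -400$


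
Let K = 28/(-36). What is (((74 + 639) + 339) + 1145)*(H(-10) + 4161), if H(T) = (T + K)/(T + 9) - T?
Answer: 82686292/9 ≈ 9.1874e+6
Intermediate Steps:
K = -7/9 (K = 28*(-1/36) = -7/9 ≈ -0.77778)
H(T) = -T + (-7/9 + T)/(9 + T) (H(T) = (T - 7/9)/(T + 9) - T = (-7/9 + T)/(9 + T) - T = -T + (-7/9 + T)/(9 + T))
(((74 + 639) + 339) + 1145)*(H(-10) + 4161) = (((74 + 639) + 339) + 1145)*((-7/9 - 1*(-10)² - 8*(-10))/(9 - 10) + 4161) = ((713 + 339) + 1145)*((-7/9 - 1*100 + 80)/(-1) + 4161) = (1052 + 1145)*(-(-7/9 - 100 + 80) + 4161) = 2197*(-1*(-187/9) + 4161) = 2197*(187/9 + 4161) = 2197*(37636/9) = 82686292/9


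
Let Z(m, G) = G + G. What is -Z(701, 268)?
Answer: -536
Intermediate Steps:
Z(m, G) = 2*G
-Z(701, 268) = -2*268 = -1*536 = -536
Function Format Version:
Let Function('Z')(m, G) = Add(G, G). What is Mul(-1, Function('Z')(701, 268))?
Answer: -536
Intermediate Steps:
Function('Z')(m, G) = Mul(2, G)
Mul(-1, Function('Z')(701, 268)) = Mul(-1, Mul(2, 268)) = Mul(-1, 536) = -536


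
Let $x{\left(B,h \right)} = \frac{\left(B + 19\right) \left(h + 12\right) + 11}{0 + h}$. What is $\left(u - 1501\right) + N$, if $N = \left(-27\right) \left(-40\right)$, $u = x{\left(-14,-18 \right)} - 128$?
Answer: $- \frac{9863}{18} \approx -547.94$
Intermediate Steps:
$x{\left(B,h \right)} = \frac{11 + \left(12 + h\right) \left(19 + B\right)}{h}$ ($x{\left(B,h \right)} = \frac{\left(19 + B\right) \left(12 + h\right) + 11}{h} = \frac{\left(12 + h\right) \left(19 + B\right) + 11}{h} = \frac{11 + \left(12 + h\right) \left(19 + B\right)}{h}$)
$u = - \frac{2285}{18}$ ($u = \frac{239 + 12 \left(-14\right) - 18 \left(19 - 14\right)}{-18} - 128 = - \frac{239 - 168 - 90}{18} - 128 = \left(- \frac{1}{18}\right) \left(-19\right) - 128 = \frac{19}{18} - 128 = - \frac{2285}{18} \approx -126.94$)
$N = 1080$
$\left(u - 1501\right) + N = \left(- \frac{2285}{18} - 1501\right) + 1080 = - \frac{29303}{18} + 1080 = - \frac{9863}{18}$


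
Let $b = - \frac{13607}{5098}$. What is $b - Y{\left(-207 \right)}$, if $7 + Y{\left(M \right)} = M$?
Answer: $\frac{1077365}{5098} \approx 211.33$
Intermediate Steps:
$Y{\left(M \right)} = -7 + M$
$b = - \frac{13607}{5098}$ ($b = \left(-13607\right) \frac{1}{5098} = - \frac{13607}{5098} \approx -2.6691$)
$b - Y{\left(-207 \right)} = - \frac{13607}{5098} - \left(-7 - 207\right) = - \frac{13607}{5098} - -214 = - \frac{13607}{5098} + 214 = \frac{1077365}{5098}$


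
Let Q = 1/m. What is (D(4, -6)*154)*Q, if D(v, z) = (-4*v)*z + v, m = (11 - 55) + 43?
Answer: -15400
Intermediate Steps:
m = -1 (m = -44 + 43 = -1)
D(v, z) = v - 4*v*z (D(v, z) = -4*v*z + v = v - 4*v*z)
Q = -1 (Q = 1/(-1) = -1)
(D(4, -6)*154)*Q = ((4*(1 - 4*(-6)))*154)*(-1) = ((4*(1 + 24))*154)*(-1) = ((4*25)*154)*(-1) = (100*154)*(-1) = 15400*(-1) = -15400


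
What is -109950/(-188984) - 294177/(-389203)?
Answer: 49193808009/36776569876 ≈ 1.3376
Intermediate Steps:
-109950/(-188984) - 294177/(-389203) = -109950*(-1/188984) - 294177*(-1/389203) = 54975/94492 + 294177/389203 = 49193808009/36776569876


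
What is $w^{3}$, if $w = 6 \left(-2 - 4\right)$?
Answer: $-46656$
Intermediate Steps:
$w = -36$ ($w = 6 \left(-6\right) = -36$)
$w^{3} = \left(-36\right)^{3} = -46656$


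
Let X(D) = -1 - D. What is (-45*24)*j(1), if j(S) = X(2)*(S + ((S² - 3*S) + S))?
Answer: 0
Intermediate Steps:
j(S) = -3*S² + 3*S (j(S) = (-1 - 1*2)*(S + ((S² - 3*S) + S)) = (-1 - 2)*(S + (S² - 2*S)) = -3*(S² - S) = -3*S² + 3*S)
(-45*24)*j(1) = (-45*24)*(3*1*(1 - 1*1)) = -3240*(1 - 1) = -3240*0 = -1080*0 = 0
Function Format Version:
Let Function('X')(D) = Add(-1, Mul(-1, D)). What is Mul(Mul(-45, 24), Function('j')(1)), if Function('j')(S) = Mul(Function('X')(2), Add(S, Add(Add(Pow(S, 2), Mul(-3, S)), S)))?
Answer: 0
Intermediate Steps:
Function('j')(S) = Add(Mul(-3, Pow(S, 2)), Mul(3, S)) (Function('j')(S) = Mul(Add(-1, Mul(-1, 2)), Add(S, Add(Add(Pow(S, 2), Mul(-3, S)), S))) = Mul(Add(-1, -2), Add(S, Add(Pow(S, 2), Mul(-2, S)))) = Mul(-3, Add(Pow(S, 2), Mul(-1, S))) = Add(Mul(-3, Pow(S, 2)), Mul(3, S)))
Mul(Mul(-45, 24), Function('j')(1)) = Mul(Mul(-45, 24), Mul(3, 1, Add(1, Mul(-1, 1)))) = Mul(-1080, Mul(3, 1, Add(1, -1))) = Mul(-1080, Mul(3, 1, 0)) = Mul(-1080, 0) = 0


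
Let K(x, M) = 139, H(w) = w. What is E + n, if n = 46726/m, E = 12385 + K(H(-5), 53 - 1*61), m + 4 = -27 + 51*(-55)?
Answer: 17735669/1418 ≈ 12508.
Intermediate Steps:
m = -2836 (m = -4 + (-27 + 51*(-55)) = -4 + (-27 - 2805) = -4 - 2832 = -2836)
E = 12524 (E = 12385 + 139 = 12524)
n = -23363/1418 (n = 46726/(-2836) = 46726*(-1/2836) = -23363/1418 ≈ -16.476)
E + n = 12524 - 23363/1418 = 17735669/1418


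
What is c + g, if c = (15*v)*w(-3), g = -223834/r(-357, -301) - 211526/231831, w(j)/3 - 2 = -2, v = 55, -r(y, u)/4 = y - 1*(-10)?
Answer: -26092629071/160890714 ≈ -162.18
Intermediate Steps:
r(y, u) = -40 - 4*y (r(y, u) = -4*(y - 1*(-10)) = -4*(y + 10) = -4*(10 + y) = -40 - 4*y)
w(j) = 0 (w(j) = 6 + 3*(-2) = 6 - 6 = 0)
g = -26092629071/160890714 (g = -223834/(-40 - 4*(-357)) - 211526/231831 = -223834/(-40 + 1428) - 211526*1/231831 = -223834/1388 - 211526/231831 = -223834*1/1388 - 211526/231831 = -111917/694 - 211526/231831 = -26092629071/160890714 ≈ -162.18)
c = 0 (c = (15*55)*0 = 825*0 = 0)
c + g = 0 - 26092629071/160890714 = -26092629071/160890714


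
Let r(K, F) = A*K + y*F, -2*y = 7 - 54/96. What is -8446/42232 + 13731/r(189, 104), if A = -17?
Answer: -53030599/13028572 ≈ -4.0703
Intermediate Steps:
y = -103/32 (y = -(7 - 54/96)/2 = -(7 - 54*1/96)/2 = -(7 - 9/16)/2 = -½*103/16 = -103/32 ≈ -3.2188)
r(K, F) = -17*K - 103*F/32
-8446/42232 + 13731/r(189, 104) = -8446/42232 + 13731/(-17*189 - 103/32*104) = -8446*1/42232 + 13731/(-3213 - 1339/4) = -4223/21116 + 13731/(-14191/4) = -4223/21116 + 13731*(-4/14191) = -4223/21116 - 2388/617 = -53030599/13028572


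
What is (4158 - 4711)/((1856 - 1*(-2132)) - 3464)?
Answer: -553/524 ≈ -1.0553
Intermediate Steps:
(4158 - 4711)/((1856 - 1*(-2132)) - 3464) = -553/((1856 + 2132) - 3464) = -553/(3988 - 3464) = -553/524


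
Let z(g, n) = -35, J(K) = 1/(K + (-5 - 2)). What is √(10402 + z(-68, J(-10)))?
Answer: √10367 ≈ 101.82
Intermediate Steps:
J(K) = 1/(-7 + K) (J(K) = 1/(K - 7) = 1/(-7 + K))
√(10402 + z(-68, J(-10))) = √(10402 - 35) = √10367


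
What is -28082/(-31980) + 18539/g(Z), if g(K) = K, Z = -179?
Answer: -293925271/2862210 ≈ -102.69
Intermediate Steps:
-28082/(-31980) + 18539/g(Z) = -28082/(-31980) + 18539/(-179) = -28082*(-1/31980) + 18539*(-1/179) = 14041/15990 - 18539/179 = -293925271/2862210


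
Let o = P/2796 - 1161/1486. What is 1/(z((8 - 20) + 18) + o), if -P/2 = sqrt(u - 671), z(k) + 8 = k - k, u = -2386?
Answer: -1579061851869/13866484569799 + 128627417*I*sqrt(3057)/13866484569799 ≈ -0.11388 + 0.00051288*I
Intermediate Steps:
z(k) = -8 (z(k) = -8 + (k - k) = -8 + 0 = -8)
P = -2*I*sqrt(3057) (P = -2*sqrt(-2386 - 671) = -2*I*sqrt(3057) ≈ -110.58*I)
o = -1161/1486 - I*sqrt(3057)/1398 (o = -2*I*sqrt(3057)/2796 - 1161/1486 = -2*I*sqrt(3057)*(1/2796) - 1161*1/1486 = -I*sqrt(3057)/1398 - 1161/1486 = -1161/1486 - I*sqrt(3057)/1398 ≈ -0.78129 - 0.039549*I)
1/(z((8 - 20) + 18) + o) = 1/(-8 + (-1161/1486 - I*sqrt(3057)/1398)) = 1/(-13049/1486 - I*sqrt(3057)/1398)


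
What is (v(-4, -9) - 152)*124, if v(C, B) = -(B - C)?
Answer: -18228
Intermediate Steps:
v(C, B) = C - B
(v(-4, -9) - 152)*124 = ((-4 - 1*(-9)) - 152)*124 = ((-4 + 9) - 152)*124 = (5 - 152)*124 = -147*124 = -18228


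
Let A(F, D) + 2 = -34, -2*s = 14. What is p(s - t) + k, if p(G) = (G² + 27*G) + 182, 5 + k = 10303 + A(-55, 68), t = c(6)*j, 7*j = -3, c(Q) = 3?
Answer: 505796/49 ≈ 10322.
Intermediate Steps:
s = -7 (s = -½*14 = -7)
j = -3/7 (j = (⅐)*(-3) = -3/7 ≈ -0.42857)
t = -9/7 (t = 3*(-3/7) = -9/7 ≈ -1.2857)
A(F, D) = -36 (A(F, D) = -2 - 34 = -36)
k = 10262 (k = -5 + (10303 - 36) = -5 + 10267 = 10262)
p(G) = 182 + G² + 27*G
p(s - t) + k = (182 + (-7 - 1*(-9/7))² + 27*(-7 - 1*(-9/7))) + 10262 = (182 + (-7 + 9/7)² + 27*(-7 + 9/7)) + 10262 = (182 + (-40/7)² + 27*(-40/7)) + 10262 = (182 + 1600/49 - 1080/7) + 10262 = 2958/49 + 10262 = 505796/49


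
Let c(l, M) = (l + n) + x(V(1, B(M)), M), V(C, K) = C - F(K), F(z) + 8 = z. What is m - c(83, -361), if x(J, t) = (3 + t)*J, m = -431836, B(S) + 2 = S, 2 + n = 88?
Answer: -298829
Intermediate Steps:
n = 86 (n = -2 + 88 = 86)
F(z) = -8 + z
B(S) = -2 + S
V(C, K) = 8 + C - K (V(C, K) = C - (-8 + K) = C + (8 - K) = 8 + C - K)
x(J, t) = J*(3 + t)
c(l, M) = 86 + l + (3 + M)*(11 - M) (c(l, M) = (l + 86) + (8 + 1 - (-2 + M))*(3 + M) = (86 + l) + (8 + 1 + (2 - M))*(3 + M) = (86 + l) + (11 - M)*(3 + M) = (86 + l) + (3 + M)*(11 - M) = 86 + l + (3 + M)*(11 - M))
m - c(83, -361) = -431836 - (86 + 83 - (-11 - 361)*(3 - 361)) = -431836 - (86 + 83 - 1*(-372)*(-358)) = -431836 - (86 + 83 - 133176) = -431836 - 1*(-133007) = -431836 + 133007 = -298829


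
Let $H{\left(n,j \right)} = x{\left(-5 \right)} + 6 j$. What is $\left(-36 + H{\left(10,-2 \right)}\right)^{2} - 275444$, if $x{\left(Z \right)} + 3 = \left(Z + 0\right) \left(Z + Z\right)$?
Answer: $-275443$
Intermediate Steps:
$x{\left(Z \right)} = -3 + 2 Z^{2}$ ($x{\left(Z \right)} = -3 + \left(Z + 0\right) \left(Z + Z\right) = -3 + Z 2 Z = -3 + 2 Z^{2}$)
$H{\left(n,j \right)} = 47 + 6 j$ ($H{\left(n,j \right)} = \left(-3 + 2 \left(-5\right)^{2}\right) + 6 j = \left(-3 + 2 \cdot 25\right) + 6 j = \left(-3 + 50\right) + 6 j = 47 + 6 j$)
$\left(-36 + H{\left(10,-2 \right)}\right)^{2} - 275444 = \left(-36 + \left(47 + 6 \left(-2\right)\right)\right)^{2} - 275444 = \left(-36 + \left(47 - 12\right)\right)^{2} - 275444 = \left(-36 + 35\right)^{2} - 275444 = \left(-1\right)^{2} - 275444 = 1 - 275444 = -275443$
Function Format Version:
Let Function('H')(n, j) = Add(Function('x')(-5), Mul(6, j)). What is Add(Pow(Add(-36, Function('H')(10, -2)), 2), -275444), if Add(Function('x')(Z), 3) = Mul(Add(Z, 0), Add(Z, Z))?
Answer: -275443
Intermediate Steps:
Function('x')(Z) = Add(-3, Mul(2, Pow(Z, 2))) (Function('x')(Z) = Add(-3, Mul(Add(Z, 0), Add(Z, Z))) = Add(-3, Mul(Z, Mul(2, Z))) = Add(-3, Mul(2, Pow(Z, 2))))
Function('H')(n, j) = Add(47, Mul(6, j)) (Function('H')(n, j) = Add(Add(-3, Mul(2, Pow(-5, 2))), Mul(6, j)) = Add(Add(-3, Mul(2, 25)), Mul(6, j)) = Add(Add(-3, 50), Mul(6, j)) = Add(47, Mul(6, j)))
Add(Pow(Add(-36, Function('H')(10, -2)), 2), -275444) = Add(Pow(Add(-36, Add(47, Mul(6, -2))), 2), -275444) = Add(Pow(Add(-36, Add(47, -12)), 2), -275444) = Add(Pow(Add(-36, 35), 2), -275444) = Add(Pow(-1, 2), -275444) = Add(1, -275444) = -275443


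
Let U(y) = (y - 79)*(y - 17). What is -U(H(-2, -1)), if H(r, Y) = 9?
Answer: -560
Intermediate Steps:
U(y) = (-79 + y)*(-17 + y)
-U(H(-2, -1)) = -(1343 + 9² - 96*9) = -(1343 + 81 - 864) = -1*560 = -560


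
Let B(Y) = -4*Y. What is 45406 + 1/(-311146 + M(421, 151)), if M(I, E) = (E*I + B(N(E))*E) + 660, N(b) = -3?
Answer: 11129146817/245103 ≈ 45406.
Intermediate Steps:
M(I, E) = 660 + 12*E + E*I (M(I, E) = (E*I + (-4*(-3))*E) + 660 = (E*I + 12*E) + 660 = (12*E + E*I) + 660 = 660 + 12*E + E*I)
45406 + 1/(-311146 + M(421, 151)) = 45406 + 1/(-311146 + (660 + 12*151 + 151*421)) = 45406 + 1/(-311146 + (660 + 1812 + 63571)) = 45406 + 1/(-311146 + 66043) = 45406 + 1/(-245103) = 45406 - 1/245103 = 11129146817/245103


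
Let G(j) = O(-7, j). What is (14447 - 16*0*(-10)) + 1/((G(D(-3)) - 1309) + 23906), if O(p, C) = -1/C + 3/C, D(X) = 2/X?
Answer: 326415519/22594 ≈ 14447.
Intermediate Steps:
O(p, C) = 2/C
G(j) = 2/j
(14447 - 16*0*(-10)) + 1/((G(D(-3)) - 1309) + 23906) = (14447 - 16*0*(-10)) + 1/((2/((2/(-3))) - 1309) + 23906) = (14447 + 0*(-10)) + 1/((2/((2*(-⅓))) - 1309) + 23906) = (14447 + 0) + 1/((2/(-⅔) - 1309) + 23906) = 14447 + 1/((2*(-3/2) - 1309) + 23906) = 14447 + 1/((-3 - 1309) + 23906) = 14447 + 1/(-1312 + 23906) = 14447 + 1/22594 = 326415519/22594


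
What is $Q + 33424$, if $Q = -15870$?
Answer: $17554$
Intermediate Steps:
$Q + 33424 = -15870 + 33424 = 17554$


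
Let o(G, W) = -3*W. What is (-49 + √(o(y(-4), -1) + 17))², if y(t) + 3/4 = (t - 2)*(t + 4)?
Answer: 2421 - 196*√5 ≈ 1982.7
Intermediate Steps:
y(t) = -¾ + (-2 + t)*(4 + t) (y(t) = -¾ + (t - 2)*(t + 4) = -¾ + (-2 + t)*(4 + t))
(-49 + √(o(y(-4), -1) + 17))² = (-49 + √(-3*(-1) + 17))² = (-49 + √(3 + 17))² = (-49 + √20)² = (-49 + 2*√5)²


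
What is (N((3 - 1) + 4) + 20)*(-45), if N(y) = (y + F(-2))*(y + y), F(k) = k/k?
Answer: -4680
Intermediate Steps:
F(k) = 1
N(y) = 2*y*(1 + y) (N(y) = (y + 1)*(y + y) = (1 + y)*(2*y) = 2*y*(1 + y))
(N((3 - 1) + 4) + 20)*(-45) = (2*((3 - 1) + 4)*(1 + ((3 - 1) + 4)) + 20)*(-45) = (2*(2 + 4)*(1 + (2 + 4)) + 20)*(-45) = (2*6*(1 + 6) + 20)*(-45) = (2*6*7 + 20)*(-45) = (84 + 20)*(-45) = 104*(-45) = -4680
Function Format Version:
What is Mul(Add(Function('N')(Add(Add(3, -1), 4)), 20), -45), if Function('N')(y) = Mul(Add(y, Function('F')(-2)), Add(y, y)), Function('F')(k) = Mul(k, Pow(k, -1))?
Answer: -4680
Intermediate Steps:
Function('F')(k) = 1
Function('N')(y) = Mul(2, y, Add(1, y)) (Function('N')(y) = Mul(Add(y, 1), Add(y, y)) = Mul(Add(1, y), Mul(2, y)) = Mul(2, y, Add(1, y)))
Mul(Add(Function('N')(Add(Add(3, -1), 4)), 20), -45) = Mul(Add(Mul(2, Add(Add(3, -1), 4), Add(1, Add(Add(3, -1), 4))), 20), -45) = Mul(Add(Mul(2, Add(2, 4), Add(1, Add(2, 4))), 20), -45) = Mul(Add(Mul(2, 6, Add(1, 6)), 20), -45) = Mul(Add(Mul(2, 6, 7), 20), -45) = Mul(Add(84, 20), -45) = Mul(104, -45) = -4680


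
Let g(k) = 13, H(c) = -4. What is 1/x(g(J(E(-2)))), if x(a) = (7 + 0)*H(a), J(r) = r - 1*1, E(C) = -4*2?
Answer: -1/28 ≈ -0.035714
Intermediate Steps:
E(C) = -8
J(r) = -1 + r (J(r) = r - 1 = -1 + r)
x(a) = -28 (x(a) = (7 + 0)*(-4) = 7*(-4) = -28)
1/x(g(J(E(-2)))) = 1/(-28) = -1/28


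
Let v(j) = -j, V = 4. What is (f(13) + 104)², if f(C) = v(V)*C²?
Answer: 327184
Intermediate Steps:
f(C) = -4*C² (f(C) = (-1*4)*C² = -4*C²)
(f(13) + 104)² = (-4*13² + 104)² = (-4*169 + 104)² = (-676 + 104)² = (-572)² = 327184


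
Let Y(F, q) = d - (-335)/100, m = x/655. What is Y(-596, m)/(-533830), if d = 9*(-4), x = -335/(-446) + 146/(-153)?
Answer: 653/10676600 ≈ 6.1162e-5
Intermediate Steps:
x = -13861/68238 (x = -335*(-1/446) + 146*(-1/153) = 335/446 - 146/153 = -13861/68238 ≈ -0.20313)
d = -36
m = -13861/44695890 (m = -13861/68238/655 = -13861/68238*1/655 = -13861/44695890 ≈ -0.00031012)
Y(F, q) = -653/20 (Y(F, q) = -36 - (-335)/100 = -36 - 1*(-67/20) = -36 + 67/20 = -653/20)
Y(-596, m)/(-533830) = -653/20/(-533830) = -653/20*(-1/533830) = 653/10676600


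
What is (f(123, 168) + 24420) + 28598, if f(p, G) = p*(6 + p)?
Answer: 68885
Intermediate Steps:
(f(123, 168) + 24420) + 28598 = (123*(6 + 123) + 24420) + 28598 = (123*129 + 24420) + 28598 = (15867 + 24420) + 28598 = 40287 + 28598 = 68885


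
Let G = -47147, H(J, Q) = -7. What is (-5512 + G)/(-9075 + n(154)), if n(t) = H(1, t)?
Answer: 52659/9082 ≈ 5.7982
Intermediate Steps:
n(t) = -7
(-5512 + G)/(-9075 + n(154)) = (-5512 - 47147)/(-9075 - 7) = -52659/(-9082) = -52659*(-1/9082) = 52659/9082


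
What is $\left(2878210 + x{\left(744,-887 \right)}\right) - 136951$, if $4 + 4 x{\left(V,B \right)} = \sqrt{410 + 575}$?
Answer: $2741258 + \frac{\sqrt{985}}{4} \approx 2.7413 \cdot 10^{6}$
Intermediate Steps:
$x{\left(V,B \right)} = -1 + \frac{\sqrt{985}}{4}$ ($x{\left(V,B \right)} = -1 + \frac{\sqrt{410 + 575}}{4} = -1 + \frac{\sqrt{985}}{4}$)
$\left(2878210 + x{\left(744,-887 \right)}\right) - 136951 = \left(2878210 - \left(1 - \frac{\sqrt{985}}{4}\right)\right) - 136951 = \left(2878209 + \frac{\sqrt{985}}{4}\right) - 136951 = 2741258 + \frac{\sqrt{985}}{4}$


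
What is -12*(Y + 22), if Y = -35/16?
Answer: -951/4 ≈ -237.75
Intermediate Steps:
Y = -35/16 (Y = -35*1/16 = -35/16 ≈ -2.1875)
-12*(Y + 22) = -12*(-35/16 + 22) = -12*317/16 = -951/4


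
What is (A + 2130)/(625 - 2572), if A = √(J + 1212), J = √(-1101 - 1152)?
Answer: -710/649 - √(1212 + I*√2253)/1947 ≈ -1.1119 - 0.00035007*I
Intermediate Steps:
J = I*√2253 (J = √(-2253) = I*√2253 ≈ 47.466*I)
A = √(1212 + I*√2253) (A = √(I*√2253 + 1212) = √(1212 + I*√2253) ≈ 34.82 + 0.6816*I)
(A + 2130)/(625 - 2572) = (√(1212 + I*√2253) + 2130)/(625 - 2572) = (2130 + √(1212 + I*√2253))/(-1947) = (2130 + √(1212 + I*√2253))*(-1/1947) = -710/649 - √(1212 + I*√2253)/1947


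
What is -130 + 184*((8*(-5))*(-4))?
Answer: 29310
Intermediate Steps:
-130 + 184*((8*(-5))*(-4)) = -130 + 184*(-40*(-4)) = -130 + 184*160 = -130 + 29440 = 29310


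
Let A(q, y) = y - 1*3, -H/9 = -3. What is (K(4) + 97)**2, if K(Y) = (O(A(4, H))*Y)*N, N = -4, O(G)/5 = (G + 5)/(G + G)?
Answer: 21316/9 ≈ 2368.4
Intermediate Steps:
H = 27 (H = -9*(-3) = 27)
A(q, y) = -3 + y (A(q, y) = y - 3 = -3 + y)
O(G) = 5*(5 + G)/(2*G) (O(G) = 5*((G + 5)/(G + G)) = 5*((5 + G)/((2*G))) = 5*((5 + G)*(1/(2*G))) = 5*((5 + G)/(2*G)) = 5*(5 + G)/(2*G))
K(Y) = -145*Y/12 (K(Y) = ((5*(5 + (-3 + 27))/(2*(-3 + 27)))*Y)*(-4) = (((5/2)*(5 + 24)/24)*Y)*(-4) = (((5/2)*(1/24)*29)*Y)*(-4) = (145*Y/48)*(-4) = -145*Y/12)
(K(4) + 97)**2 = (-145/12*4 + 97)**2 = (-145/3 + 97)**2 = (146/3)**2 = 21316/9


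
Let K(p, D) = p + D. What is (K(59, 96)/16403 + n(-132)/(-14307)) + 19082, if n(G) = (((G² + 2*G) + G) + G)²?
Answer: -68173639047/78225907 ≈ -871.50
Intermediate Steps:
K(p, D) = D + p
n(G) = (G² + 4*G)² (n(G) = ((G² + 3*G) + G)² = (G² + 4*G)²)
(K(59, 96)/16403 + n(-132)/(-14307)) + 19082 = ((96 + 59)/16403 + ((-132)²*(4 - 132)²)/(-14307)) + 19082 = (155*(1/16403) + (17424*(-128)²)*(-1/14307)) + 19082 = (155/16403 + (17424*16384)*(-1/14307)) + 19082 = (155/16403 + 285474816*(-1/14307)) + 19082 = (155/16403 - 95158272/4769) + 19082 = -1560880396421/78225907 + 19082 = -68173639047/78225907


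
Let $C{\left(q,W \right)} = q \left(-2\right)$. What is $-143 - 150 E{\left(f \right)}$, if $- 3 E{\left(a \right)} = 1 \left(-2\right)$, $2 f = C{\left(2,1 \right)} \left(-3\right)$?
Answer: $-243$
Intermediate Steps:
$C{\left(q,W \right)} = - 2 q$
$f = 6$ ($f = \frac{\left(-2\right) 2 \left(-3\right)}{2} = \frac{\left(-4\right) \left(-3\right)}{2} = \frac{1}{2} \cdot 12 = 6$)
$E{\left(a \right)} = \frac{2}{3}$ ($E{\left(a \right)} = - \frac{1 \left(-2\right)}{3} = \left(- \frac{1}{3}\right) \left(-2\right) = \frac{2}{3}$)
$-143 - 150 E{\left(f \right)} = -143 - 100 = -243$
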